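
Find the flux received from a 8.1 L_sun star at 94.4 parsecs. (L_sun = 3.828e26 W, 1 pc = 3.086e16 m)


F = L / (4*pi*d^2) = 3.101e+27 / (4*pi*(2.913e+18)^2) = 2.907e-11

2.907e-11 W/m^2


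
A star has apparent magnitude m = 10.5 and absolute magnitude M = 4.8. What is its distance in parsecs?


d = 10^((m - M + 5)/5) = 10^((10.5 - 4.8 + 5)/5) = 138.0384

138.0384 pc


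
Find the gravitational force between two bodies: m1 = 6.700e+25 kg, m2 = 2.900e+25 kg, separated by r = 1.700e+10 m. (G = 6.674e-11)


F = G*m1*m2/r^2 = 6.674e-11 * 6.700e+25 * 2.900e+25 / (1.700e+10)^2 = 6.674e-11 * 1.943e+51 / 2.890e+20 = 4.487e+20

4.487e+20 N


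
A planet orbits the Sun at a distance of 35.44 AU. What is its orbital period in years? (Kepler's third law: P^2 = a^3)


P = a^(3/2) = 35.44^1.5 = 210.9797

210.9797 years


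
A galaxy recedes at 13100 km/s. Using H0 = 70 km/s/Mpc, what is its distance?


d = v / H0 = 13100 / 70 = 187.1429

187.1429 Mpc


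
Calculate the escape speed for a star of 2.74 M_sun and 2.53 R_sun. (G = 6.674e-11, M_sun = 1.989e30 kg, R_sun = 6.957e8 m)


M = 2.74 * 1.989e30 kg = 5.44986e+30 kg; R = 2.53 * 6.957e8 m = 1.760121e+09 m. v_esc = sqrt(2GM/R) = sqrt(2 * 6.674e-11 * 5.44986e+30 / 1.760121e+09) = 642879.3999

642879.3999 m/s


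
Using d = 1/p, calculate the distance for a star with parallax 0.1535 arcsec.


d = 1/p = 1/0.1535 = 6.5147

6.5147 pc


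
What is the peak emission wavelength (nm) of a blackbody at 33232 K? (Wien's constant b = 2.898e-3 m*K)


lam_max = b / T = 2.898e-3 / 33232 = 8.721e-08 m = 87.2051 nm

87.2051 nm


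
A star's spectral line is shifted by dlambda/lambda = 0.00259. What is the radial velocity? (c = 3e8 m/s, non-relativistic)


v = (dlambda/lambda) * c = 0.00259 * 3e8 = 777000.0

777000.0 m/s


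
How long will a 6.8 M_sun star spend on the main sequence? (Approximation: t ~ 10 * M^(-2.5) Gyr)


t = 10 * M^(-2.5) = 10 * 6.8^(-2.5) = 0.0829

0.0829 Gyr


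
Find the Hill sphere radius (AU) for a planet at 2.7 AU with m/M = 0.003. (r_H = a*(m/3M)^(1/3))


r_H = a * (m/3M)^(1/3) = 2.7 * (0.003/3)^(1/3) = 0.27

0.27 AU


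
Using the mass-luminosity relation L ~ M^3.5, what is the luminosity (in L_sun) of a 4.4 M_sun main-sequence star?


L/L_sun = (M/M_sun)^3.5 = 4.4^3.5 = 178.6835

178.6835 L_sun


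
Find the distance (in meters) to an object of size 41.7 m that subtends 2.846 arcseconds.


D = size / theta_rad, theta_rad = 2.846 * pi/(180*3600) = 1.380e-05, D = 3.022e+06

3.022e+06 m


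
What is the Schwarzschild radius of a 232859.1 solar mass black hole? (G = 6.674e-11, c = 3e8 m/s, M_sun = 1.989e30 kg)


M = 232859.1 * 1.989e30 kg = 4.631567499e+35 kg. rs = 2GM/c^2 = 2 * 6.674e-11 * 4.631567499e+35 / (3e8)^2 = 6.869e+08

6.869e+08 m


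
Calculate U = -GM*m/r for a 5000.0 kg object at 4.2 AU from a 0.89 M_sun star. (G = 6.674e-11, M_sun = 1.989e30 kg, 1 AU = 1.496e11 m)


M = 0.89 * 1.989e30 kg = 1.77021e+30 kg; r = 4.2 AU * 1.496e11 m/AU = 6.2832e+11 m. U = -GM*m/r = -(6.674e-11 * 1.77021e+30 * 5000.0) / 6.2832e+11 = -9.402e+11

-9.402e+11 J


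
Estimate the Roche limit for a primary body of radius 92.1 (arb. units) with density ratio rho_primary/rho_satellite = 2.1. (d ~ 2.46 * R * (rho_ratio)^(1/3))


d_Roche = 2.46 * 92.1 * 2.1^(1/3) = 290.1357

290.1357


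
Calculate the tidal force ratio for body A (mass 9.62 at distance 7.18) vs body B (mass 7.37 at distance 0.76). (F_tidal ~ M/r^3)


Ratio = (M1/r1^3) / (M2/r2^3) = (9.62/7.18^3) / (7.37/0.76^3) = 0.0015

0.0015


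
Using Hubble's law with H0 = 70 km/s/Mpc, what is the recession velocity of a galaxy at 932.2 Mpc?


v = H0 * d = 70 * 932.2 = 65254.0

65254.0 km/s


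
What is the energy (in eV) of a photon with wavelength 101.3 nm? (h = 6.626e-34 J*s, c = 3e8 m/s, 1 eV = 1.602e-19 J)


E = hc/lambda = 6.626e-34 * 3e8 / 1.013e-07 = 1.962e-18 J = 12.249 eV

12.249 eV


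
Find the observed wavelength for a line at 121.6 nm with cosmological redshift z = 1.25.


lam_obs = lam_emit * (1 + z) = 121.6 * (1 + 1.25) = 273.6

273.6 nm


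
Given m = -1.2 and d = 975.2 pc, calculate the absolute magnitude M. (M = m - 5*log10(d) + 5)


M = m - 5*log10(d) + 5 = -1.2 - 5*log10(975.2) + 5 = -11.1455

-11.1455


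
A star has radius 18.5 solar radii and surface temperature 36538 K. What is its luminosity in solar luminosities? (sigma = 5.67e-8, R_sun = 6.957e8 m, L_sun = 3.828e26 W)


R = 18.5 * 6.957e8 m = 1.287045e+10 m. L = 4*pi*R^2*sigma*T^4 = 4*pi*(1.287045e+10)^2 * 5.67e-8 * 36538^4 = 2.103582127e+32 W. L/L_sun = 2.103582127e+32 / 3.828e26 = 549525.1116

549525.1116 L_sun


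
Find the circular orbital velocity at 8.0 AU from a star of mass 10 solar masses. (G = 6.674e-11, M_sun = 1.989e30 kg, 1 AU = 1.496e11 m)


v = sqrt(GM/r) = sqrt(6.674e-11 * 1.989e+31 / 1.197e+12) = 33304.2534

33304.2534 m/s


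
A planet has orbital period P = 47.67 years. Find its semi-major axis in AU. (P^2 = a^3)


a = P^(2/3) = 47.67^(2/3) = 13.1471

13.1471 AU


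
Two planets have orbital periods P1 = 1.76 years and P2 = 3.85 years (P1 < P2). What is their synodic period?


1/P_syn = |1/P1 - 1/P2| = |1/1.76 - 1/3.85| => P_syn = 3.2421

3.2421 years


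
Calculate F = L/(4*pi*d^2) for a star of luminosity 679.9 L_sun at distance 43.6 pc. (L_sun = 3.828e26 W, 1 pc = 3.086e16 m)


F = L / (4*pi*d^2) = 2.603e+29 / (4*pi*(1.345e+18)^2) = 1.144e-08

1.144e-08 W/m^2


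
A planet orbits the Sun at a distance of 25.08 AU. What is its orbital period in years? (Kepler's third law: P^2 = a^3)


P = a^(3/2) = 25.08^1.5 = 125.6005

125.6005 years


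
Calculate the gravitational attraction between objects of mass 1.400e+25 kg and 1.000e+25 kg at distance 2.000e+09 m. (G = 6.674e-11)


F = G*m1*m2/r^2 = 6.674e-11 * 1.400e+25 * 1.000e+25 / (2.000e+09)^2 = 6.674e-11 * 1.400e+50 / 4.000e+18 = 2.336e+21

2.336e+21 N


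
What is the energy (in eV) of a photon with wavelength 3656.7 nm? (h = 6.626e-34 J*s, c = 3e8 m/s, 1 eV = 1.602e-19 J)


E = hc/lambda = 6.626e-34 * 3e8 / 3.657e-06 = 5.436e-20 J = 0.3393 eV

0.3393 eV


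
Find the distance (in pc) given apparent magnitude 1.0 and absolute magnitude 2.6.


d = 10^((m - M + 5)/5) = 10^((1.0 - 2.6 + 5)/5) = 4.7863

4.7863 pc


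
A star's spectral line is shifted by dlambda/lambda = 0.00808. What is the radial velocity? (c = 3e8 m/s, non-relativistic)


v = (dlambda/lambda) * c = 0.00808 * 3e8 = 2.424e+06

2.424e+06 m/s


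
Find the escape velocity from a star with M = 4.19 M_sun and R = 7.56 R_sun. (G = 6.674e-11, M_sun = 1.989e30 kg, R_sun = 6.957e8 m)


M = 4.19 * 1.989e30 kg = 8.33391e+30 kg; R = 7.56 * 6.957e8 m = 5.259492e+09 m. v_esc = sqrt(2GM/R) = sqrt(2 * 6.674e-11 * 8.33391e+30 / 5.259492e+09) = 459897.0275

459897.0275 m/s


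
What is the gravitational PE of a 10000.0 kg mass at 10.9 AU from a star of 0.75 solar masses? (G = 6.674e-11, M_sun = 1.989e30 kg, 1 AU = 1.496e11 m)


M = 0.75 * 1.989e30 kg = 1.49175e+30 kg; r = 10.9 AU * 1.496e11 m/AU = 1.63064e+12 m. U = -GM*m/r = -(6.674e-11 * 1.49175e+30 * 10000.0) / 1.63064e+12 = -6.106e+11

-6.106e+11 J


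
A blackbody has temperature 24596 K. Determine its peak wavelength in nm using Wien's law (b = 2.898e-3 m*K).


lam_max = b / T = 2.898e-3 / 24596 = 1.178e-07 m = 117.824 nm

117.824 nm


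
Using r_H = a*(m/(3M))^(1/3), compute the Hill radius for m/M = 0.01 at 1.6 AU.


r_H = a * (m/3M)^(1/3) = 1.6 * (0.01/3)^(1/3) = 0.239

0.239 AU


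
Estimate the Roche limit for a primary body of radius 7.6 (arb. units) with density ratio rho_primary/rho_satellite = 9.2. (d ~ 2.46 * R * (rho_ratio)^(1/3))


d_Roche = 2.46 * 7.6 * 9.2^(1/3) = 39.1752

39.1752


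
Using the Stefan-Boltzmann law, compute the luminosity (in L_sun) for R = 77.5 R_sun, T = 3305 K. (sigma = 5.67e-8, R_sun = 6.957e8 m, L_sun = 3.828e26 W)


R = 77.5 * 6.957e8 m = 5.391675e+10 m. L = 4*pi*R^2*sigma*T^4 = 4*pi*(5.391675e+10)^2 * 5.67e-8 * 3305^4 = 2.471304101e+29 W. L/L_sun = 2.471304101e+29 / 3.828e26 = 645.5862

645.5862 L_sun


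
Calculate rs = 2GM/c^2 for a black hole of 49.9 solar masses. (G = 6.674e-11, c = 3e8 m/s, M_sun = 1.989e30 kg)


M = 49.9 * 1.989e30 kg = 9.92511e+31 kg. rs = 2GM/c^2 = 2 * 6.674e-11 * 9.92511e+31 / (3e8)^2 = 147200.4092

147200.4092 m


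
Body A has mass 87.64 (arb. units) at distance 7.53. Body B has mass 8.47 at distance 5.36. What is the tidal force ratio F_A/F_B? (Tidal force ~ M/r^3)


Ratio = (M1/r1^3) / (M2/r2^3) = (87.64/7.53^3) / (8.47/5.36^3) = 3.7319

3.7319


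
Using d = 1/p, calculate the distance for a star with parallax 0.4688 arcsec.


d = 1/p = 1/0.4688 = 2.1331

2.1331 pc


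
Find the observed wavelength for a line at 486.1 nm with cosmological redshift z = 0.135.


lam_obs = lam_emit * (1 + z) = 486.1 * (1 + 0.135) = 551.7235

551.7235 nm


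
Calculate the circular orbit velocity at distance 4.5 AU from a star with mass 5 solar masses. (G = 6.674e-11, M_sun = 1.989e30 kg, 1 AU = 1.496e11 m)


v = sqrt(GM/r) = sqrt(6.674e-11 * 9.945e+30 / 6.732e+11) = 31399.5512

31399.5512 m/s


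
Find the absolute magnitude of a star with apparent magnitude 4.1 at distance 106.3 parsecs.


M = m - 5*log10(d) + 5 = 4.1 - 5*log10(106.3) + 5 = -1.0327

-1.0327


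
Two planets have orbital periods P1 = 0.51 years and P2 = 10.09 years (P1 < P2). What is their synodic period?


1/P_syn = |1/P1 - 1/P2| = |1/0.51 - 1/10.09| => P_syn = 0.5372

0.5372 years


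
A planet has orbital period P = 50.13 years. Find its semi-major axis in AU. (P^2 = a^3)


a = P^(2/3) = 50.13^(2/3) = 13.5956

13.5956 AU


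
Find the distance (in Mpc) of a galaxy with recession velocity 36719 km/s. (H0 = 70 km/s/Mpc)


d = v / H0 = 36719 / 70 = 524.5571

524.5571 Mpc


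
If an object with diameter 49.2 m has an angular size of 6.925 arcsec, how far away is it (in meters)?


D = size / theta_rad, theta_rad = 6.925 * pi/(180*3600) = 3.357e-05, D = 1.465e+06

1.465e+06 m


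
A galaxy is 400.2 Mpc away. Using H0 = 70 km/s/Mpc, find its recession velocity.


v = H0 * d = 70 * 400.2 = 28014.0

28014.0 km/s


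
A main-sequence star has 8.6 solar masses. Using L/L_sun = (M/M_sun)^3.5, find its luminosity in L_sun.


L/L_sun = (M/M_sun)^3.5 = 8.6^3.5 = 1865.2823

1865.2823 L_sun


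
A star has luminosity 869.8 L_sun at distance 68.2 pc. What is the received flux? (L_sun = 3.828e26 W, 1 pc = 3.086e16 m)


F = L / (4*pi*d^2) = 3.330e+29 / (4*pi*(2.105e+18)^2) = 5.982e-09

5.982e-09 W/m^2


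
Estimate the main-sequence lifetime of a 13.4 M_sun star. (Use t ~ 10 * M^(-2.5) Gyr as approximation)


t = 10 * M^(-2.5) = 10 * 13.4^(-2.5) = 0.0152

0.0152 Gyr


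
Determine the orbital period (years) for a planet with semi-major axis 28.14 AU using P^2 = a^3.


P = a^(3/2) = 28.14^1.5 = 149.2747

149.2747 years


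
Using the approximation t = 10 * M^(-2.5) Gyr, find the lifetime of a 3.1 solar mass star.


t = 10 * M^(-2.5) = 10 * 3.1^(-2.5) = 0.591

0.591 Gyr


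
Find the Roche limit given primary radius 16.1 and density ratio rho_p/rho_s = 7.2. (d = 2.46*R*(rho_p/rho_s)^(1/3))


d_Roche = 2.46 * 16.1 * 7.2^(1/3) = 76.4783

76.4783


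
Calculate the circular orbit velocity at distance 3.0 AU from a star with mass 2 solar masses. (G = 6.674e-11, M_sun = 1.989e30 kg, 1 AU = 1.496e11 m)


v = sqrt(GM/r) = sqrt(6.674e-11 * 3.978e+30 / 4.488e+11) = 24321.9878

24321.9878 m/s


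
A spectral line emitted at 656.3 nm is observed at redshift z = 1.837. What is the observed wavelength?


lam_obs = lam_emit * (1 + z) = 656.3 * (1 + 1.837) = 1861.9231

1861.9231 nm


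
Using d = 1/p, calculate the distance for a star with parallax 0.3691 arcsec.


d = 1/p = 1/0.3691 = 2.7093

2.7093 pc


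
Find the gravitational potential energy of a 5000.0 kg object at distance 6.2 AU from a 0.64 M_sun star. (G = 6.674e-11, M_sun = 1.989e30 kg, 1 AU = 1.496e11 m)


M = 0.64 * 1.989e30 kg = 1.27296e+30 kg; r = 6.2 AU * 1.496e11 m/AU = 9.2752e+11 m. U = -GM*m/r = -(6.674e-11 * 1.27296e+30 * 5000.0) / 9.2752e+11 = -4.580e+11

-4.580e+11 J


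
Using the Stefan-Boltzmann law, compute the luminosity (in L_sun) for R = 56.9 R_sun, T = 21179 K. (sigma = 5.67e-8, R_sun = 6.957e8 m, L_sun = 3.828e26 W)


R = 56.9 * 6.957e8 m = 3.958533e+10 m. L = 4*pi*R^2*sigma*T^4 = 4*pi*(3.958533e+10)^2 * 5.67e-8 * 21179^4 = 2.246380207e+32 W. L/L_sun = 2.246380207e+32 / 3.828e26 = 586828.6852

586828.6852 L_sun


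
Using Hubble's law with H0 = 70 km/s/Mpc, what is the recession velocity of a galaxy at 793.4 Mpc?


v = H0 * d = 70 * 793.4 = 55538.0

55538.0 km/s


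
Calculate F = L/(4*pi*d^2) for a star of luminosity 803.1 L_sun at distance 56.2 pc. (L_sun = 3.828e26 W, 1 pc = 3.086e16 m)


F = L / (4*pi*d^2) = 3.074e+29 / (4*pi*(1.734e+18)^2) = 8.133e-09

8.133e-09 W/m^2


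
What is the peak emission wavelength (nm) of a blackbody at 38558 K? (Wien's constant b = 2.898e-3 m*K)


lam_max = b / T = 2.898e-3 / 38558 = 7.516e-08 m = 75.1595 nm

75.1595 nm


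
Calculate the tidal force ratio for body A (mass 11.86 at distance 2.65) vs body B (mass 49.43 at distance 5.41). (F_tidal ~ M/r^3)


Ratio = (M1/r1^3) / (M2/r2^3) = (11.86/2.65^3) / (49.43/5.41^3) = 2.0415

2.0415


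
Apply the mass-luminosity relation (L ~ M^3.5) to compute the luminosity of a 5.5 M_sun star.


L/L_sun = (M/M_sun)^3.5 = 5.5^3.5 = 390.184

390.184 L_sun


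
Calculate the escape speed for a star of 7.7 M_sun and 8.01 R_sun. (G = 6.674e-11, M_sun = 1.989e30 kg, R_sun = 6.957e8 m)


M = 7.7 * 1.989e30 kg = 1.53153e+31 kg; R = 8.01 * 6.957e8 m = 5.572557e+09 m. v_esc = sqrt(2GM/R) = sqrt(2 * 6.674e-11 * 1.53153e+31 / 5.572557e+09) = 605680.5024

605680.5024 m/s


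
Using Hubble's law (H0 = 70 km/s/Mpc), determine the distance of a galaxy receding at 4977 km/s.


d = v / H0 = 4977 / 70 = 71.1

71.1 Mpc


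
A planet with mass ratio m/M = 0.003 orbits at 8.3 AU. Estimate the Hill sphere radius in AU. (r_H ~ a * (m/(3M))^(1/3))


r_H = a * (m/3M)^(1/3) = 8.3 * (0.003/3)^(1/3) = 0.83

0.83 AU


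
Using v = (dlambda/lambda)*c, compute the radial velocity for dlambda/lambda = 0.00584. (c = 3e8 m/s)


v = (dlambda/lambda) * c = 0.00584 * 3e8 = 1.752e+06

1.752e+06 m/s


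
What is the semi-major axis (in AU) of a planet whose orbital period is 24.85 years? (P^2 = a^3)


a = P^(2/3) = 24.85^(2/3) = 8.5156

8.5156 AU


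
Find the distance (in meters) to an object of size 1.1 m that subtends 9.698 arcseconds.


D = size / theta_rad, theta_rad = 9.698 * pi/(180*3600) = 4.702e-05, D = 23395.6782

23395.6782 m


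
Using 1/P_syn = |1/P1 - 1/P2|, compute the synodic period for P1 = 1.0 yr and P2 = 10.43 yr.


1/P_syn = |1/P1 - 1/P2| = |1/1.0 - 1/10.43| => P_syn = 1.106

1.106 years


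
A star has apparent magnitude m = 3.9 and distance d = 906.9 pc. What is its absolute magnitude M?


M = m - 5*log10(d) + 5 = 3.9 - 5*log10(906.9) + 5 = -5.8878

-5.8878


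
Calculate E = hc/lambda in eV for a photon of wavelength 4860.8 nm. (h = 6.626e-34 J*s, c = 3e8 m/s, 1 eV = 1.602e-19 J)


E = hc/lambda = 6.626e-34 * 3e8 / 4.861e-06 = 4.089e-20 J = 0.2553 eV

0.2553 eV


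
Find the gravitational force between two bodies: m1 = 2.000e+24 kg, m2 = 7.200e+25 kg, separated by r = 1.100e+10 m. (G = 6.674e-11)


F = G*m1*m2/r^2 = 6.674e-11 * 2.000e+24 * 7.200e+25 / (1.100e+10)^2 = 6.674e-11 * 1.440e+50 / 1.210e+20 = 7.943e+19

7.943e+19 N


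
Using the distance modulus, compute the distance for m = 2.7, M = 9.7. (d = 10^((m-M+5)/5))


d = 10^((m - M + 5)/5) = 10^((2.7 - 9.7 + 5)/5) = 0.3981

0.3981 pc


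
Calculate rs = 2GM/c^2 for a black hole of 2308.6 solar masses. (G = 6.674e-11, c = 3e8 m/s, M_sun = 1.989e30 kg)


M = 2308.6 * 1.989e30 kg = 4.5918054e+33 kg. rs = 2GM/c^2 = 2 * 6.674e-11 * 4.5918054e+33 / (3e8)^2 = 6.810e+06

6.810e+06 m


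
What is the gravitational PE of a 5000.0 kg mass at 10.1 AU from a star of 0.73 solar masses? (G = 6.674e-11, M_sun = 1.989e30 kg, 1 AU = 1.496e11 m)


M = 0.73 * 1.989e30 kg = 1.45197e+30 kg; r = 10.1 AU * 1.496e11 m/AU = 1.51096e+12 m. U = -GM*m/r = -(6.674e-11 * 1.45197e+30 * 5000.0) / 1.51096e+12 = -3.207e+11

-3.207e+11 J


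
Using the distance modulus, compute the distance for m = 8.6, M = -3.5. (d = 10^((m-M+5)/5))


d = 10^((m - M + 5)/5) = 10^((8.6 - -3.5 + 5)/5) = 2630.268

2630.268 pc


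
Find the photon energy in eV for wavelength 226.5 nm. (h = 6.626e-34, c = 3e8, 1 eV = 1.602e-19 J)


E = hc/lambda = 6.626e-34 * 3e8 / 2.265e-07 = 8.776e-19 J = 5.4783 eV

5.4783 eV


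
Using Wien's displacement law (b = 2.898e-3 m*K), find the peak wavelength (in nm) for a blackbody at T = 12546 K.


lam_max = b / T = 2.898e-3 / 12546 = 2.310e-07 m = 230.99 nm

230.99 nm


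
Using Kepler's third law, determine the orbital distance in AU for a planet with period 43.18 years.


a = P^(2/3) = 43.18^(2/3) = 12.308

12.308 AU


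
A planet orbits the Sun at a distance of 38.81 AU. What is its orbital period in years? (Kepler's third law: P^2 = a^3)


P = a^(3/2) = 38.81^1.5 = 241.7773

241.7773 years


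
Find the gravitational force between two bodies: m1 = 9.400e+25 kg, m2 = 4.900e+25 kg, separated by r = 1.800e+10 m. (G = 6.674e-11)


F = G*m1*m2/r^2 = 6.674e-11 * 9.400e+25 * 4.900e+25 / (1.800e+10)^2 = 6.674e-11 * 4.606e+51 / 3.240e+20 = 9.488e+20

9.488e+20 N


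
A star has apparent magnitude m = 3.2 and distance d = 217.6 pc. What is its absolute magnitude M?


M = m - 5*log10(d) + 5 = 3.2 - 5*log10(217.6) + 5 = -3.4883

-3.4883


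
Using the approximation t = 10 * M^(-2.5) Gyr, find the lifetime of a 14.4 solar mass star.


t = 10 * M^(-2.5) = 10 * 14.4^(-2.5) = 0.0127

0.0127 Gyr


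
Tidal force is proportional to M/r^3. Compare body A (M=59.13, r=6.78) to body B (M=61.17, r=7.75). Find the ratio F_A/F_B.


Ratio = (M1/r1^3) / (M2/r2^3) = (59.13/6.78^3) / (61.17/7.75^3) = 1.4437

1.4437


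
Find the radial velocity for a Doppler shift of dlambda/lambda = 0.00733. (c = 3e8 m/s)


v = (dlambda/lambda) * c = 0.00733 * 3e8 = 2.199e+06

2.199e+06 m/s


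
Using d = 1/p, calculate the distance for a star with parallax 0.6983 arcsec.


d = 1/p = 1/0.6983 = 1.432

1.432 pc


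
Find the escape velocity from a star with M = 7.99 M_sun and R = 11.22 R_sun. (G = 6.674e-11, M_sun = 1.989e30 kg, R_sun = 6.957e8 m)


M = 7.99 * 1.989e30 kg = 1.589211e+31 kg; R = 11.22 * 6.957e8 m = 7.805754e+09 m. v_esc = sqrt(2GM/R) = sqrt(2 * 6.674e-11 * 1.589211e+31 / 7.805754e+09) = 521304.4715

521304.4715 m/s


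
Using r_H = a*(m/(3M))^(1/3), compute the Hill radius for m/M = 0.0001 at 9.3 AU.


r_H = a * (m/3M)^(1/3) = 9.3 * (0.0001/3)^(1/3) = 0.2993

0.2993 AU


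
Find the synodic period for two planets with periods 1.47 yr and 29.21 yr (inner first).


1/P_syn = |1/P1 - 1/P2| = |1/1.47 - 1/29.21| => P_syn = 1.5479

1.5479 years


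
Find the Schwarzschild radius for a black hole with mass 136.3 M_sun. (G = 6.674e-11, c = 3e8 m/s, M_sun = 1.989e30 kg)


M = 136.3 * 1.989e30 kg = 2.711007e+32 kg. rs = 2GM/c^2 = 2 * 6.674e-11 * 2.711007e+32 / (3e8)^2 = 402072.4604

402072.4604 m


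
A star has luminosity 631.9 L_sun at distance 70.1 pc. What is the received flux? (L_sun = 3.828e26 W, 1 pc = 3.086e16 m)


F = L / (4*pi*d^2) = 2.419e+29 / (4*pi*(2.163e+18)^2) = 4.113e-09

4.113e-09 W/m^2


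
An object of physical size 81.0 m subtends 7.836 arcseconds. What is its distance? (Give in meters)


D = size / theta_rad, theta_rad = 7.836 * pi/(180*3600) = 3.799e-05, D = 2.132e+06

2.132e+06 m


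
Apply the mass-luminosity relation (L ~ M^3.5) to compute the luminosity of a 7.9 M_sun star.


L/L_sun = (M/M_sun)^3.5 = 7.9^3.5 = 1385.7817

1385.7817 L_sun


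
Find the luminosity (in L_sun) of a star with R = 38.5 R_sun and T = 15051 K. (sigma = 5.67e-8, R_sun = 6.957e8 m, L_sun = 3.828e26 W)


R = 38.5 * 6.957e8 m = 2.678445e+10 m. L = 4*pi*R^2*sigma*T^4 = 4*pi*(2.678445e+10)^2 * 5.67e-8 * 15051^4 = 2.623129983e+31 W. L/L_sun = 2.623129983e+31 / 3.828e26 = 68524.8167

68524.8167 L_sun


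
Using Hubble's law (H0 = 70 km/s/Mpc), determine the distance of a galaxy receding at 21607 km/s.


d = v / H0 = 21607 / 70 = 308.6714

308.6714 Mpc


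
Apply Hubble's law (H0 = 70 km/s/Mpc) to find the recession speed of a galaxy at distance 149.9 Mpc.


v = H0 * d = 70 * 149.9 = 10493.0

10493.0 km/s


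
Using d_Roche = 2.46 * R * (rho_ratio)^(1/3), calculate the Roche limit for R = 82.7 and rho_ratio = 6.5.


d_Roche = 2.46 * 82.7 * 6.5^(1/3) = 379.6748

379.6748


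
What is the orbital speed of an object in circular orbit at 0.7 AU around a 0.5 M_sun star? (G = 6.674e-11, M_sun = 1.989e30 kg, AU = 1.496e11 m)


v = sqrt(GM/r) = sqrt(6.674e-11 * 9.945e+29 / 1.047e+11) = 25175.6492

25175.6492 m/s


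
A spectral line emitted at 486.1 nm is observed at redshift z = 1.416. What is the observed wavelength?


lam_obs = lam_emit * (1 + z) = 486.1 * (1 + 1.416) = 1174.4176

1174.4176 nm


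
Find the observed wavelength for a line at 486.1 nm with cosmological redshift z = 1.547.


lam_obs = lam_emit * (1 + z) = 486.1 * (1 + 1.547) = 1238.0967

1238.0967 nm


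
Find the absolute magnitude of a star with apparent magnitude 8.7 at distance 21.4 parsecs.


M = m - 5*log10(d) + 5 = 8.7 - 5*log10(21.4) + 5 = 7.0479

7.0479


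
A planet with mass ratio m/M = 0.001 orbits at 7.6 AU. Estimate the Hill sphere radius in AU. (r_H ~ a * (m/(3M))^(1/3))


r_H = a * (m/3M)^(1/3) = 7.6 * (0.001/3)^(1/3) = 0.527

0.527 AU


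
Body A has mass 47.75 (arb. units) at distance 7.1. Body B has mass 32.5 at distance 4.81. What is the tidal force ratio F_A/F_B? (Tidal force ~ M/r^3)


Ratio = (M1/r1^3) / (M2/r2^3) = (47.75/7.1^3) / (32.5/4.81^3) = 0.4568

0.4568


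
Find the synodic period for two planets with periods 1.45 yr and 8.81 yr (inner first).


1/P_syn = |1/P1 - 1/P2| = |1/1.45 - 1/8.81| => P_syn = 1.7357

1.7357 years


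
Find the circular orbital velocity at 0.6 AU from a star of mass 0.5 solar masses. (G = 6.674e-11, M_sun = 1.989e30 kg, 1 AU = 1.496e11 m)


v = sqrt(GM/r) = sqrt(6.674e-11 * 9.945e+29 / 8.976e+10) = 27192.809

27192.809 m/s


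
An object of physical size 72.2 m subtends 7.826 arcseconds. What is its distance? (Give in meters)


D = size / theta_rad, theta_rad = 7.826 * pi/(180*3600) = 3.794e-05, D = 1.903e+06

1.903e+06 m


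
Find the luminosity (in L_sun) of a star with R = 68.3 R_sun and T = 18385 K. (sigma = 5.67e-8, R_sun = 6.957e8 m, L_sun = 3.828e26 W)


R = 68.3 * 6.957e8 m = 4.751631e+10 m. L = 4*pi*R^2*sigma*T^4 = 4*pi*(4.751631e+10)^2 * 5.67e-8 * 18385^4 = 1.837946535e+32 W. L/L_sun = 1.837946535e+32 / 3.828e26 = 480132.3237

480132.3237 L_sun


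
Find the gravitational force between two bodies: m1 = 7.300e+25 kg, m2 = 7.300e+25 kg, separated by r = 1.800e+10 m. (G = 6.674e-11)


F = G*m1*m2/r^2 = 6.674e-11 * 7.300e+25 * 7.300e+25 / (1.800e+10)^2 = 6.674e-11 * 5.329e+51 / 3.240e+20 = 1.098e+21

1.098e+21 N


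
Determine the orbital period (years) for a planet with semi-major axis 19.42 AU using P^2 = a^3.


P = a^(3/2) = 19.42^1.5 = 85.5803

85.5803 years


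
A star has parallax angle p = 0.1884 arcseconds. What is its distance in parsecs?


d = 1/p = 1/0.1884 = 5.3079

5.3079 pc


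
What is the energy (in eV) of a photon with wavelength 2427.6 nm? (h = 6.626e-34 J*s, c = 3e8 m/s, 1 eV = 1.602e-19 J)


E = hc/lambda = 6.626e-34 * 3e8 / 2.428e-06 = 8.188e-20 J = 0.5111 eV

0.5111 eV


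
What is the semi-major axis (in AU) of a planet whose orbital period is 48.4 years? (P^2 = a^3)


a = P^(2/3) = 48.4^(2/3) = 13.281

13.281 AU


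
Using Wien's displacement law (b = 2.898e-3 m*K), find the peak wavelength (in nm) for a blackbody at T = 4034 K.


lam_max = b / T = 2.898e-3 / 4034 = 7.184e-07 m = 718.3937 nm

718.3937 nm


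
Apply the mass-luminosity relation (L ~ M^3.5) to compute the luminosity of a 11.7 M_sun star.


L/L_sun = (M/M_sun)^3.5 = 11.7^3.5 = 5478.3593

5478.3593 L_sun


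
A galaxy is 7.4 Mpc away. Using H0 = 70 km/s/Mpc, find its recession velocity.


v = H0 * d = 70 * 7.4 = 518.0

518.0 km/s


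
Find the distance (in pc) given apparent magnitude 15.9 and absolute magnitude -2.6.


d = 10^((m - M + 5)/5) = 10^((15.9 - -2.6 + 5)/5) = 50118.7234

50118.7234 pc


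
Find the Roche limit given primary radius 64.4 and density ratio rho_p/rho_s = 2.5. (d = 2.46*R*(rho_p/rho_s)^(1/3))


d_Roche = 2.46 * 64.4 * 2.5^(1/3) = 215.0144

215.0144


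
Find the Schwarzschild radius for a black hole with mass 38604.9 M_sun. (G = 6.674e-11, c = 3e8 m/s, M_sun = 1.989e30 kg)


M = 38604.9 * 1.989e30 kg = 7.67851461e+34 kg. rs = 2GM/c^2 = 2 * 6.674e-11 * 7.67851461e+34 / (3e8)^2 = 1.139e+08

1.139e+08 m


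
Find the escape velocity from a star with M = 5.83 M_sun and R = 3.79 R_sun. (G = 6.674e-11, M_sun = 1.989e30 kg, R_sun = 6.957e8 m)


M = 5.83 * 1.989e30 kg = 1.159587e+31 kg; R = 3.79 * 6.957e8 m = 2.636703e+09 m. v_esc = sqrt(2GM/R) = sqrt(2 * 6.674e-11 * 1.159587e+31 / 2.636703e+09) = 766177.0892

766177.0892 m/s


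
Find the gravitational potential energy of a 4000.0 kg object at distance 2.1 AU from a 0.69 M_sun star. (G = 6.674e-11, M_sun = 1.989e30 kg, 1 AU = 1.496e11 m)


M = 0.69 * 1.989e30 kg = 1.37241e+30 kg; r = 2.1 AU * 1.496e11 m/AU = 3.1416e+11 m. U = -GM*m/r = -(6.674e-11 * 1.37241e+30 * 4000.0) / 3.1416e+11 = -1.166e+12

-1.166e+12 J


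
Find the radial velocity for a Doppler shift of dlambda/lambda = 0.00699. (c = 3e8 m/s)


v = (dlambda/lambda) * c = 0.00699 * 3e8 = 2.097e+06

2.097e+06 m/s


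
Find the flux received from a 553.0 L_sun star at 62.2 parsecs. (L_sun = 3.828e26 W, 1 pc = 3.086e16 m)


F = L / (4*pi*d^2) = 2.117e+29 / (4*pi*(1.919e+18)^2) = 4.572e-09

4.572e-09 W/m^2


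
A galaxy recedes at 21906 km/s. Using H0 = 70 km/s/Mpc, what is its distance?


d = v / H0 = 21906 / 70 = 312.9429

312.9429 Mpc


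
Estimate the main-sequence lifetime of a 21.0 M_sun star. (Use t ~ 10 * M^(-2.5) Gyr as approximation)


t = 10 * M^(-2.5) = 10 * 21.0^(-2.5) = 0.0049

0.0049 Gyr


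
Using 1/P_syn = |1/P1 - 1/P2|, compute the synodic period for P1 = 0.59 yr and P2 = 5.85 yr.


1/P_syn = |1/P1 - 1/P2| = |1/0.59 - 1/5.85| => P_syn = 0.6562

0.6562 years


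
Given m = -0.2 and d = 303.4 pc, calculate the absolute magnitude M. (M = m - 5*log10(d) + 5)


M = m - 5*log10(d) + 5 = -0.2 - 5*log10(303.4) + 5 = -7.6101

-7.6101


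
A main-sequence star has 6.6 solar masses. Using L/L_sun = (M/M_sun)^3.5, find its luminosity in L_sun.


L/L_sun = (M/M_sun)^3.5 = 6.6^3.5 = 738.5906

738.5906 L_sun


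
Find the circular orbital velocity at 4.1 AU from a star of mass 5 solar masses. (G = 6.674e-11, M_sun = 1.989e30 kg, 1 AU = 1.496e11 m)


v = sqrt(GM/r) = sqrt(6.674e-11 * 9.945e+30 / 6.134e+11) = 32895.5968

32895.5968 m/s


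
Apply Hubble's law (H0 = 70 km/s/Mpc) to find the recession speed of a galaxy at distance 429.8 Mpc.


v = H0 * d = 70 * 429.8 = 30086.0

30086.0 km/s


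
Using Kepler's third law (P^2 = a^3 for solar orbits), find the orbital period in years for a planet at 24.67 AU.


P = a^(3/2) = 24.67^1.5 = 122.5332

122.5332 years


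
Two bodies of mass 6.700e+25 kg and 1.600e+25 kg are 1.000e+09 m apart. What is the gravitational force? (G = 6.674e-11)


F = G*m1*m2/r^2 = 6.674e-11 * 6.700e+25 * 1.600e+25 / (1.000e+09)^2 = 6.674e-11 * 1.072e+51 / 1.000e+18 = 7.155e+22

7.155e+22 N


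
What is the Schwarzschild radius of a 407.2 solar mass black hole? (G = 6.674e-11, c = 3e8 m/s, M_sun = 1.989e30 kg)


M = 407.2 * 1.989e30 kg = 8.099208e+32 kg. rs = 2GM/c^2 = 2 * 6.674e-11 * 8.099208e+32 / (3e8)^2 = 1.201e+06

1.201e+06 m


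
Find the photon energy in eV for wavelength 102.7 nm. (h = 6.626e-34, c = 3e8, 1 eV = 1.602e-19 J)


E = hc/lambda = 6.626e-34 * 3e8 / 1.027e-07 = 1.936e-18 J = 12.082 eV

12.082 eV


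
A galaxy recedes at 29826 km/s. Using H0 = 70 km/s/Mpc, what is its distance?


d = v / H0 = 29826 / 70 = 426.0857

426.0857 Mpc


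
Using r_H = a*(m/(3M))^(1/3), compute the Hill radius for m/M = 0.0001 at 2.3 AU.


r_H = a * (m/3M)^(1/3) = 2.3 * (0.0001/3)^(1/3) = 0.074

0.074 AU


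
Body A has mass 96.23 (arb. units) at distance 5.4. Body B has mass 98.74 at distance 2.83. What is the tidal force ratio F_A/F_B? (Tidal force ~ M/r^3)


Ratio = (M1/r1^3) / (M2/r2^3) = (96.23/5.4^3) / (98.74/2.83^3) = 0.1403

0.1403


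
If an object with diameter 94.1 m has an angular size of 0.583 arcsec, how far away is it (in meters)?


D = size / theta_rad, theta_rad = 0.583 * pi/(180*3600) = 2.826e-06, D = 3.329e+07

3.329e+07 m


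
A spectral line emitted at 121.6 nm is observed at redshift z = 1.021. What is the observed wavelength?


lam_obs = lam_emit * (1 + z) = 121.6 * (1 + 1.021) = 245.7536

245.7536 nm


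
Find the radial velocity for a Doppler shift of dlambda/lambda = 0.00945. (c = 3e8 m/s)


v = (dlambda/lambda) * c = 0.00945 * 3e8 = 2.835e+06

2.835e+06 m/s


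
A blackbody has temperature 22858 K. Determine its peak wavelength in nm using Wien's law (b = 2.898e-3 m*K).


lam_max = b / T = 2.898e-3 / 22858 = 1.268e-07 m = 126.7827 nm

126.7827 nm


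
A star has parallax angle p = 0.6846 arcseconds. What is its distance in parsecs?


d = 1/p = 1/0.6846 = 1.4607

1.4607 pc


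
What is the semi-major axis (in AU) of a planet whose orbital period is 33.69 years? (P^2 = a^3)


a = P^(2/3) = 33.69^(2/3) = 10.4312

10.4312 AU


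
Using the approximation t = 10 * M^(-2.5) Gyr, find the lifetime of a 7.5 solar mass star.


t = 10 * M^(-2.5) = 10 * 7.5^(-2.5) = 0.0649

0.0649 Gyr


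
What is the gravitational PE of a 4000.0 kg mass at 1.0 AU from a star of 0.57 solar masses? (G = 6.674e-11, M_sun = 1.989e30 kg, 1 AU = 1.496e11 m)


M = 0.57 * 1.989e30 kg = 1.13373e+30 kg; r = 1.0 AU * 1.496e11 m/AU = 1.496e+11 m. U = -GM*m/r = -(6.674e-11 * 1.13373e+30 * 4000.0) / 1.496e+11 = -2.023e+12

-2.023e+12 J


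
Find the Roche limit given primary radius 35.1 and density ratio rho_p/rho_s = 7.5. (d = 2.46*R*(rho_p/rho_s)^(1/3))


d_Roche = 2.46 * 35.1 * 7.5^(1/3) = 169.0166

169.0166


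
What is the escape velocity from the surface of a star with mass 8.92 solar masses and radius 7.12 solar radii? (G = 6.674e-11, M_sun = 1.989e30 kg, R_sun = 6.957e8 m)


M = 8.92 * 1.989e30 kg = 1.774188e+31 kg; R = 7.12 * 6.957e8 m = 4.953384e+09 m. v_esc = sqrt(2GM/R) = sqrt(2 * 6.674e-11 * 1.774188e+31 / 4.953384e+09) = 691443.8517

691443.8517 m/s


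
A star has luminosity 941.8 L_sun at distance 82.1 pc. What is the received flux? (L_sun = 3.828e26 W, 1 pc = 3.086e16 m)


F = L / (4*pi*d^2) = 3.605e+29 / (4*pi*(2.534e+18)^2) = 4.469e-09

4.469e-09 W/m^2


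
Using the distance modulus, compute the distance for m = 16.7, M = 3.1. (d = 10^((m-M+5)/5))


d = 10^((m - M + 5)/5) = 10^((16.7 - 3.1 + 5)/5) = 5248.0746

5248.0746 pc


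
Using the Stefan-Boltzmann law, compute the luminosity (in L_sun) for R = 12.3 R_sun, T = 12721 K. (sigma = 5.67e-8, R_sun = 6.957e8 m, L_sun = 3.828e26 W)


R = 12.3 * 6.957e8 m = 8.55711e+09 m. L = 4*pi*R^2*sigma*T^4 = 4*pi*(8.55711e+09)^2 * 5.67e-8 * 12721^4 = 1.366256254e+30 W. L/L_sun = 1.366256254e+30 / 3.828e26 = 3569.1125

3569.1125 L_sun


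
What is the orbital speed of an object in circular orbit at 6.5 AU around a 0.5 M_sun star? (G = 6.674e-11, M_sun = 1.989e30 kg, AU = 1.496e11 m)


v = sqrt(GM/r) = sqrt(6.674e-11 * 9.945e+29 / 9.724e+11) = 8261.7685

8261.7685 m/s


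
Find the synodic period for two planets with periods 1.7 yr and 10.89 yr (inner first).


1/P_syn = |1/P1 - 1/P2| = |1/1.7 - 1/10.89| => P_syn = 2.0145

2.0145 years


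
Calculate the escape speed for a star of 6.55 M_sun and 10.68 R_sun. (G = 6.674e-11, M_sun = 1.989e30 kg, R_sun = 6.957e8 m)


M = 6.55 * 1.989e30 kg = 1.302795e+31 kg; R = 10.68 * 6.957e8 m = 7.430076e+09 m. v_esc = sqrt(2GM/R) = sqrt(2 * 6.674e-11 * 1.302795e+31 / 7.430076e+09) = 483781.7849

483781.7849 m/s


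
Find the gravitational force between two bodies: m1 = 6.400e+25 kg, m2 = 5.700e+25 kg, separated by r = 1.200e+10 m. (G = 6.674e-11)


F = G*m1*m2/r^2 = 6.674e-11 * 6.400e+25 * 5.700e+25 / (1.200e+10)^2 = 6.674e-11 * 3.648e+51 / 1.440e+20 = 1.691e+21

1.691e+21 N


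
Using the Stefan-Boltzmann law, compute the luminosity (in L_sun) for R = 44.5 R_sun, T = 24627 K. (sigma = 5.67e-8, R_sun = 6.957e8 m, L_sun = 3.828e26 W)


R = 44.5 * 6.957e8 m = 3.095865e+10 m. L = 4*pi*R^2*sigma*T^4 = 4*pi*(3.095865e+10)^2 * 5.67e-8 * 24627^4 = 2.511903743e+32 W. L/L_sun = 2.511903743e+32 / 3.828e26 = 656192.2005

656192.2005 L_sun


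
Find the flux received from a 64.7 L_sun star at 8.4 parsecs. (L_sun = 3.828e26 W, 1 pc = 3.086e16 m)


F = L / (4*pi*d^2) = 2.477e+28 / (4*pi*(2.592e+17)^2) = 2.933e-08

2.933e-08 W/m^2


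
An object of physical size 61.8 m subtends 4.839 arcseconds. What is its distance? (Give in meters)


D = size / theta_rad, theta_rad = 4.839 * pi/(180*3600) = 2.346e-05, D = 2.634e+06

2.634e+06 m


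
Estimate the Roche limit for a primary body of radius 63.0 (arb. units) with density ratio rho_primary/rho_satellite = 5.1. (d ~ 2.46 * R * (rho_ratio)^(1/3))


d_Roche = 2.46 * 63.0 * 5.1^(1/3) = 266.7672

266.7672


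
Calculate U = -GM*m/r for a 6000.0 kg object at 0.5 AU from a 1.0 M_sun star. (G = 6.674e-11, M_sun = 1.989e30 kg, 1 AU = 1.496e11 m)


M = 1.0 * 1.989e30 kg = 1.989e+30 kg; r = 0.5 AU * 1.496e11 m/AU = 7.48e+10 m. U = -GM*m/r = -(6.674e-11 * 1.989e+30 * 6000.0) / 7.48e+10 = -1.065e+13

-1.065e+13 J


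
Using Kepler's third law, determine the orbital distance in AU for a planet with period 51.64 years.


a = P^(2/3) = 51.64^(2/3) = 13.8673

13.8673 AU


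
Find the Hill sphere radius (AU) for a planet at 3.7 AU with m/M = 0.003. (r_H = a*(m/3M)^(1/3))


r_H = a * (m/3M)^(1/3) = 3.7 * (0.003/3)^(1/3) = 0.37

0.37 AU


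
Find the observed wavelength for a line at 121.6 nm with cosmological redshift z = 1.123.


lam_obs = lam_emit * (1 + z) = 121.6 * (1 + 1.123) = 258.1568

258.1568 nm


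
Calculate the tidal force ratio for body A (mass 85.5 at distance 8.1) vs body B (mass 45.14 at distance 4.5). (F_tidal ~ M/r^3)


Ratio = (M1/r1^3) / (M2/r2^3) = (85.5/8.1^3) / (45.14/4.5^3) = 0.3248

0.3248


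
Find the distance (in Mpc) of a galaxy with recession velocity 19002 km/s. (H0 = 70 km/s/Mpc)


d = v / H0 = 19002 / 70 = 271.4571

271.4571 Mpc


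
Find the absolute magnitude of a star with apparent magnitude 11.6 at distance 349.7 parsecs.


M = m - 5*log10(d) + 5 = 11.6 - 5*log10(349.7) + 5 = 3.8815

3.8815


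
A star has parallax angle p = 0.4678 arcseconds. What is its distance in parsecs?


d = 1/p = 1/0.4678 = 2.1377

2.1377 pc


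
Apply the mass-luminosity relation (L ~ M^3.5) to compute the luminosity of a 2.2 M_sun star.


L/L_sun = (M/M_sun)^3.5 = 2.2^3.5 = 15.7935

15.7935 L_sun


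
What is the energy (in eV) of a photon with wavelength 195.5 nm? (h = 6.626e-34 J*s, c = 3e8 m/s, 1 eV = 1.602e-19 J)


E = hc/lambda = 6.626e-34 * 3e8 / 1.955e-07 = 1.017e-18 J = 6.3469 eV

6.3469 eV


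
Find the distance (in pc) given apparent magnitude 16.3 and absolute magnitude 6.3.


d = 10^((m - M + 5)/5) = 10^((16.3 - 6.3 + 5)/5) = 1000.0

1000.0 pc


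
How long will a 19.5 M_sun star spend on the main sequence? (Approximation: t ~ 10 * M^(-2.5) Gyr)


t = 10 * M^(-2.5) = 10 * 19.5^(-2.5) = 0.006

0.006 Gyr


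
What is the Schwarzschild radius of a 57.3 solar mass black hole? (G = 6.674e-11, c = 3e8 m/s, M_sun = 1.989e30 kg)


M = 57.3 * 1.989e30 kg = 1.139697e+32 kg. rs = 2GM/c^2 = 2 * 6.674e-11 * 1.139697e+32 / (3e8)^2 = 169029.7284

169029.7284 m


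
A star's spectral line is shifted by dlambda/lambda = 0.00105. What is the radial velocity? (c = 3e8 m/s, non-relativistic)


v = (dlambda/lambda) * c = 0.00105 * 3e8 = 315000.0

315000.0 m/s


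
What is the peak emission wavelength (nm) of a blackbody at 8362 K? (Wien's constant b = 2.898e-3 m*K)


lam_max = b / T = 2.898e-3 / 8362 = 3.466e-07 m = 346.5678 nm

346.5678 nm


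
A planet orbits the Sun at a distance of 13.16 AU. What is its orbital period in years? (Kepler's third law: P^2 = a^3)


P = a^(3/2) = 13.16^1.5 = 47.7402

47.7402 years


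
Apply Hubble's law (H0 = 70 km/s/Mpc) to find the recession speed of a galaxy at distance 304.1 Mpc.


v = H0 * d = 70 * 304.1 = 21287.0

21287.0 km/s


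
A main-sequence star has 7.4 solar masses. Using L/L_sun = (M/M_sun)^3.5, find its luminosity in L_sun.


L/L_sun = (M/M_sun)^3.5 = 7.4^3.5 = 1102.3285

1102.3285 L_sun


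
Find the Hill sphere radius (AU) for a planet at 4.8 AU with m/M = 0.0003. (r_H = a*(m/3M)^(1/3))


r_H = a * (m/3M)^(1/3) = 4.8 * (0.0003/3)^(1/3) = 0.2228

0.2228 AU


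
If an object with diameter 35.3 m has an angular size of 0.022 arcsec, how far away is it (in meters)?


D = size / theta_rad, theta_rad = 0.022 * pi/(180*3600) = 1.067e-07, D = 3.310e+08

3.310e+08 m


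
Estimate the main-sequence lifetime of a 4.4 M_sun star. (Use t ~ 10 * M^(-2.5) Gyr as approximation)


t = 10 * M^(-2.5) = 10 * 4.4^(-2.5) = 0.2462

0.2462 Gyr


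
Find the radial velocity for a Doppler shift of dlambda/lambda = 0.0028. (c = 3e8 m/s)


v = (dlambda/lambda) * c = 0.0028 * 3e8 = 840000.0

840000.0 m/s


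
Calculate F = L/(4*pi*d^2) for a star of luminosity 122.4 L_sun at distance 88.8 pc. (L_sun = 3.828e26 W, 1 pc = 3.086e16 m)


F = L / (4*pi*d^2) = 4.685e+28 / (4*pi*(2.740e+18)^2) = 4.965e-10

4.965e-10 W/m^2


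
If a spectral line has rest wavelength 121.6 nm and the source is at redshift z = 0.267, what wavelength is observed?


lam_obs = lam_emit * (1 + z) = 121.6 * (1 + 0.267) = 154.0672

154.0672 nm


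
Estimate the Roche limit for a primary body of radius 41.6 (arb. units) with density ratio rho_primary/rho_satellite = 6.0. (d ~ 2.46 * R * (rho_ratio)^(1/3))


d_Roche = 2.46 * 41.6 * 6.0^(1/3) = 185.9569

185.9569


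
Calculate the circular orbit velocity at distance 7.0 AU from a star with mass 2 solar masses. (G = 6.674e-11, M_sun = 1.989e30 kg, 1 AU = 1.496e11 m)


v = sqrt(GM/r) = sqrt(6.674e-11 * 3.978e+30 / 1.047e+12) = 15922.4786

15922.4786 m/s


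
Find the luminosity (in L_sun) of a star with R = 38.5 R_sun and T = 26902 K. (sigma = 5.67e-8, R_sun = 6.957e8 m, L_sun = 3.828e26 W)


R = 38.5 * 6.957e8 m = 2.678445e+10 m. L = 4*pi*R^2*sigma*T^4 = 4*pi*(2.678445e+10)^2 * 5.67e-8 * 26902^4 = 2.677297683e+32 W. L/L_sun = 2.677297683e+32 / 3.828e26 = 699398.5586

699398.5586 L_sun


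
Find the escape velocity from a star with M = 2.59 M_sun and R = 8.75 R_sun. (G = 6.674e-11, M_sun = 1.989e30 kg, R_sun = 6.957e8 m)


M = 2.59 * 1.989e30 kg = 5.15151e+30 kg; R = 8.75 * 6.957e8 m = 6.087375e+09 m. v_esc = sqrt(2GM/R) = sqrt(2 * 6.674e-11 * 5.15151e+30 / 6.087375e+09) = 336093.6788

336093.6788 m/s


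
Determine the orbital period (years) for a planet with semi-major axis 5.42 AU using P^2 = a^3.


P = a^(3/2) = 5.42^1.5 = 12.6182

12.6182 years


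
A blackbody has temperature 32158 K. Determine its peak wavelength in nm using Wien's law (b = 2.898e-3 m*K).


lam_max = b / T = 2.898e-3 / 32158 = 9.012e-08 m = 90.1175 nm

90.1175 nm
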